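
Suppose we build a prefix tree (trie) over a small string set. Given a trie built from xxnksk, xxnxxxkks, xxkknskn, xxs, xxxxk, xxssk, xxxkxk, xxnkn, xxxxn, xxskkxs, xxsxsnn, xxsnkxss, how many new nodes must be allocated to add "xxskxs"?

2

The longest prefix of "xxskxs" already in the trie is "xxsk" (length 4).
New nodes needed: |"xxskxs"| − 4 = 6 − 4 = 2.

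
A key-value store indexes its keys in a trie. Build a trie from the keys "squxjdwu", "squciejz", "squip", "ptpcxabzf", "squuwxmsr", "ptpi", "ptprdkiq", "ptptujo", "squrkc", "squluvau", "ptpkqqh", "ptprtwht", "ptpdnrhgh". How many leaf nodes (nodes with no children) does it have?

13

Leaves are exactly the stored words that no other stored word extends.
Those words: "ptpcxabzf", "ptpdnrhgh", "ptpi", "ptpkqqh", "ptprdkiq", "ptprtwht", "ptptujo", "squciejz", "squip", "squluvau", "squrkc", "squuwxmsr", "squxjdwu"
Leaf count: 13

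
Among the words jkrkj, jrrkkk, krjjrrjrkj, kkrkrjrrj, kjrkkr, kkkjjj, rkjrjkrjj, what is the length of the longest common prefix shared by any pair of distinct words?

The deepest shared node is where two words last agree before diverging.
"kkkjjj" and "kkrkrjrrj" agree on "kk" (2 characters) before diverging; nothing deeper is shared.
Longest shared-prefix length: 2

2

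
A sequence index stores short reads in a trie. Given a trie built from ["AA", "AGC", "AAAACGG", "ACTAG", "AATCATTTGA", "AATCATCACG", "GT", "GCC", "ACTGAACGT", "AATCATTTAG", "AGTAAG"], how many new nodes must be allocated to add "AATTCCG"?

"AAT" is already a path in the trie; the remaining "TCCG" must be added.
Each of the 4 remaining characters creates one node.

4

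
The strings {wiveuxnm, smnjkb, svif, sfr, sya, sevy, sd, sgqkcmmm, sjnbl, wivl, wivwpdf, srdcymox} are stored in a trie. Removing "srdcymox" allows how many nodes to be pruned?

7

After clearing the end-marker at "srdcymox", prune upward until reaching a node still needed by another word.
The suffix "rdcymox" (7 nodes) is used only by "srdcymox"; the node for "s" still has the child "m", so pruning stops there.
Nodes removed: 7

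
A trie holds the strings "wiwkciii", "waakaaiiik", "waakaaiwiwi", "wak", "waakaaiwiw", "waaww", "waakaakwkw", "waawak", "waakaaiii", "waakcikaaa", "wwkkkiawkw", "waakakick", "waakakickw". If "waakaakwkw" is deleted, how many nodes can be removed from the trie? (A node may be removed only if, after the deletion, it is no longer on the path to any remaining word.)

After clearing the end-marker at "waakaakwkw", prune upward until reaching a node still needed by another word.
The suffix "kwkw" (4 nodes) is used only by "waakaakwkw"; the node for "waakaa" still has the child "i", so pruning stops there.
Nodes removed: 4

4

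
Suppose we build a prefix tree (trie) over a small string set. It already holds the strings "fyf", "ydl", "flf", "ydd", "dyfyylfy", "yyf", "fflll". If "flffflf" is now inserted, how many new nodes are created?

The longest prefix of "flffflf" already in the trie is "flf" (length 3).
Each of the 4 remaining characters creates one node.

4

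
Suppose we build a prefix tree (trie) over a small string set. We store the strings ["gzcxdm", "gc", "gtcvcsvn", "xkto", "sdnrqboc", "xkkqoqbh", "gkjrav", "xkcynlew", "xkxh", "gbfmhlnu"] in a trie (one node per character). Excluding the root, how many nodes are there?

52

For each word, the new-node count is its length minus the longest prefix already in the trie:
  "gzcxdm" → 6 new (g, z, c, x, d, m)
  "gc" → prefix "g" already present; 1 new (c)
  "gtcvcsvn" → prefix "g" already present; 7 new (t, c, v, c, s, v, n)
  "xkto" → 4 new (x, k, t, o)
  "sdnrqboc" → 8 new (s, d, n, r, q, b, o, c)
  "xkkqoqbh" → prefix "xk" already present; 6 new (k, q, o, q, b, h)
  "gkjrav" → prefix "g" already present; 5 new (k, j, r, a, v)
  "xkcynlew" → prefix "xk" already present; 6 new (c, y, n, l, e, w)
  "xkxh" → prefix "xk" already present; 2 new (x, h)
  "gbfmhlnu" → prefix "g" already present; 7 new (b, f, m, h, l, n, u)
Total nodes = 6 + 1 + 7 + 4 + 8 + 6 + 5 + 6 + 2 + 7 = 52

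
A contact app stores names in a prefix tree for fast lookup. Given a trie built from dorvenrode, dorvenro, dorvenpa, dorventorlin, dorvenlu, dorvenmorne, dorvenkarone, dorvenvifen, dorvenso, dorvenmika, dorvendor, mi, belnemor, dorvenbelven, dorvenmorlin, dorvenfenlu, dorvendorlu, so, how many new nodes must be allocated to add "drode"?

4

The longest prefix of "drode" already in the trie is "d" (length 1).
Each of the 4 remaining characters creates one node.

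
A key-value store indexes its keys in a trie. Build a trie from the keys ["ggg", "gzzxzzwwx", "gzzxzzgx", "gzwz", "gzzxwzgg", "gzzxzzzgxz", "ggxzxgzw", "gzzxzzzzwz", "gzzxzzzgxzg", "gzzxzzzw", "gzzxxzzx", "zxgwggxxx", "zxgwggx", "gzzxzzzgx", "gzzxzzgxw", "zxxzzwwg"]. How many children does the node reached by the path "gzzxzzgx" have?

1

Follow the path "gzzxzzgx" to its node, then look at its outgoing edges.
Distinct next characters after "gzzxzzgx": w.
That node has 1 child edge.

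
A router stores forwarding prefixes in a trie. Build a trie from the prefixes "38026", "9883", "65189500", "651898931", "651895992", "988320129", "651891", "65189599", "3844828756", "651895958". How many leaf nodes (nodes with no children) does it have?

A leaf is a node with no children — equivalently, the end of a word that is not a proper prefix of any other stored word.
Those words: "38026", "3844828756", "651891", "65189500", "651895958", "651895992", "651898931", "988320129"
Leaf count: 8

8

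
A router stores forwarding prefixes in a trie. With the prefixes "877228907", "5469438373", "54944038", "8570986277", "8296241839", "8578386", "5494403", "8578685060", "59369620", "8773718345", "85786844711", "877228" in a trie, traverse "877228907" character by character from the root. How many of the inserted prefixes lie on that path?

Walk "877228907" from the root; an end-of-word marker is hit whenever a stored word is a prefix of "877228907".
Prefixes of the query that are stored words: "877228", "877228907"
Count: 2

2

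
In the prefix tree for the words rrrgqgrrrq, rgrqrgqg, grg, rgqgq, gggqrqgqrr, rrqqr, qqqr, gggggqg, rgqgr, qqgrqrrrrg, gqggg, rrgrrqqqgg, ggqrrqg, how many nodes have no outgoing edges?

13

A leaf is a node with no children — equivalently, the end of a word that is not a proper prefix of any other stored word.
Those words: "gggggqg", "gggqrqgqrr", "ggqrrqg", "gqggg", "grg", "qqgrqrrrrg", "qqqr", "rgqgq", "rgqgr", "rgrqrgqg", "rrgrrqqqgg", "rrqqr", "rrrgqgrrrq"
Leaf count: 13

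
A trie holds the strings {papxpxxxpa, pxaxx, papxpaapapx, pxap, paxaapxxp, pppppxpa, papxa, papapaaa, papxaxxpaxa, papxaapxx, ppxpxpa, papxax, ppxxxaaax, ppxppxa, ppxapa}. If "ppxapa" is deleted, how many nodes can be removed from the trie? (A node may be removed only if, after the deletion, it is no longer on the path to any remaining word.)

3

Walk "ppxapa" from the leaf back toward the root, removing each node that no remaining word uses.
The suffix "apa" (3 nodes) is used only by "ppxapa"; the node for "ppx" still has the child "p", so pruning stops there.
Nodes removed: 3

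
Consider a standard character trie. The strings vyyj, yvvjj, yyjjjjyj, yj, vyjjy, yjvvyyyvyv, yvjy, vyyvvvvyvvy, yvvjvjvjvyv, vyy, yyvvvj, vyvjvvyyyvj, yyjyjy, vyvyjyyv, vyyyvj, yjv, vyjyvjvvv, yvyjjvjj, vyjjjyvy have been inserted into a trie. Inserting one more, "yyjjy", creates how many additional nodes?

The longest prefix of "yyjjy" already in the trie is "yyjj" (length 4).
So 5 − 4 = 1 new nodes.

1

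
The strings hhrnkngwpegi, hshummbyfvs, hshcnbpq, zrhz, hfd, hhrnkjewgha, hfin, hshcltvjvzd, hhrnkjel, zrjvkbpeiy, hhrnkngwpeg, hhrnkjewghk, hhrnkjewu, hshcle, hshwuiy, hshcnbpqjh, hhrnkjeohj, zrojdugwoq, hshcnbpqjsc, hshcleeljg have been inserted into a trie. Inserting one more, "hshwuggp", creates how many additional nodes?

3

Walking "hshwuggp" from the root, the first 5 characters ("hshwu") follow existing edges; "g" is the first miss.
New nodes needed: |"hshwuggp"| − 5 = 8 − 5 = 3.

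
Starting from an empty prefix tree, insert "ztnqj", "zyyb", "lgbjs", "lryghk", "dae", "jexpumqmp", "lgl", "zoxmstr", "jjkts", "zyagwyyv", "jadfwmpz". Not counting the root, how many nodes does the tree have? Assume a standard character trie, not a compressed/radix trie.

54

Count nodes per top-level branch (shared prefixes stored once):
  'd'-branch (dae): 3 nodes
  'j'-branch (jadfwmpz, jexpumqmp, jjkts): 20 nodes
  'l'-branch (lgbjs, lgl, lryghk): 11 nodes
  'z'-branch (zoxmstr, ztnqj, zyagwyyv, zyyb): 20 nodes
Sum: 54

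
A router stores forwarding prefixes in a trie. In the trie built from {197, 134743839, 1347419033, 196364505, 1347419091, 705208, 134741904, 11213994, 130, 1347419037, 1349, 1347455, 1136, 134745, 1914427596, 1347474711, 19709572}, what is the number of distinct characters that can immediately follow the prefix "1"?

3

Follow the path "1" to its node, then look at its outgoing edges.
Characters that immediately follow "1" among the stored strings: {1, 3, 9}.
That node has 3 child edges.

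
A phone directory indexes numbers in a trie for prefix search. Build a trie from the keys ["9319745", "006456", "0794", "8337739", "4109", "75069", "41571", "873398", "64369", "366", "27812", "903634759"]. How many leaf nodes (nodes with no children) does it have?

A leaf is a node with no children — equivalently, the end of a word that is not a proper prefix of any other stored word.
Those words: "006456", "0794", "27812", "366", "4109", "41571", "64369", "75069", "8337739", "873398", "903634759", "9319745"
Leaf count: 12

12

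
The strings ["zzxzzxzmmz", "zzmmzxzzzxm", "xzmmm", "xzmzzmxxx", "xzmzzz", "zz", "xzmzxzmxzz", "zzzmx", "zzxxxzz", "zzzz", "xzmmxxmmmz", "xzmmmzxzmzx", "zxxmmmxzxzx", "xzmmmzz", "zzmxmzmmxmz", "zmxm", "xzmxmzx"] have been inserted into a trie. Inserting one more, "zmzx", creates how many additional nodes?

2

"zm" is already a path in the trie; the remaining "zx" must be added.
So 4 − 2 = 2 new nodes.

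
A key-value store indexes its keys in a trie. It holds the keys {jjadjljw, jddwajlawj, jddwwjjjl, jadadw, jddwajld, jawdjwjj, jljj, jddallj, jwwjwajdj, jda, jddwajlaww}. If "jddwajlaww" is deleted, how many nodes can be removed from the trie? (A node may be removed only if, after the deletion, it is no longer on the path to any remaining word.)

1

Walk "jddwajlaww" from the leaf back toward the root, removing each node that no remaining word uses.
The suffix "w" (1 node) is used only by "jddwajlaww"; the node for "jddwajlaw" still has the child "j", so pruning stops there.
Nodes removed: 1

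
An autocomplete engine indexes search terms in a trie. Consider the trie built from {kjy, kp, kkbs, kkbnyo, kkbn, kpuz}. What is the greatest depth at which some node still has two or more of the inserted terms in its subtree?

4

The deepest shared node is where two words last agree before diverging.
"kkbn" and "kkbnyo" agree on "kkbn" (4 characters) before diverging; nothing deeper is shared.
Longest shared-prefix length: 4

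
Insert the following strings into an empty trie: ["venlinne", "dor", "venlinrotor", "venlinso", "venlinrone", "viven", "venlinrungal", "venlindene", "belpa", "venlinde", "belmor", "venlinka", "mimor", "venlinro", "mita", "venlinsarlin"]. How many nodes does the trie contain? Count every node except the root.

Insert word by word; a character creates a node only if that edge doesn't already exist:
  "venlinne" → 8 new (v, e, n, l, i, n, n, e)
  "dor" → 3 new (d, o, r)
  "venlinrotor" → prefix "venlin" already present; 5 new (r, o, t, o, r)
  "venlinso" → prefix "venlin" already present; 2 new (s, o)
  "venlinrone" → prefix "venlinro" already present; 2 new (n, e)
  "viven" → prefix "v" already present; 4 new (i, v, e, n)
  "venlinrungal" → prefix "venlinr" already present; 5 new (u, n, g, a, l)
  "venlindene" → prefix "venlin" already present; 4 new (d, e, n, e)
  "belpa" → 5 new (b, e, l, p, a)
  "venlinde" → prefix "venlinde" already present; 0 new (none)
  "belmor" → prefix "bel" already present; 3 new (m, o, r)
  "venlinka" → prefix "venlin" already present; 2 new (k, a)
  "mimor" → 5 new (m, i, m, o, r)
  "venlinro" → prefix "venlinro" already present; 0 new (none)
  "mita" → prefix "mi" already present; 2 new (t, a)
  "venlinsarlin" → prefix "venlins" already present; 5 new (a, r, l, i, n)
Total nodes = 8 + 3 + 5 + 2 + 2 + 4 + 5 + 4 + 5 + 0 + 3 + 2 + 5 + 0 + 2 + 5 = 55

55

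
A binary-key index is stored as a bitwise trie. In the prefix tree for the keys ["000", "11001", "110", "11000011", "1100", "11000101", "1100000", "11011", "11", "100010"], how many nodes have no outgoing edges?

7

Leaves are exactly the stored words that no other stored word extends.
Those words: "000", "100010", "1100000", "11000011", "11000101", "11001", "11011"
Leaf count: 7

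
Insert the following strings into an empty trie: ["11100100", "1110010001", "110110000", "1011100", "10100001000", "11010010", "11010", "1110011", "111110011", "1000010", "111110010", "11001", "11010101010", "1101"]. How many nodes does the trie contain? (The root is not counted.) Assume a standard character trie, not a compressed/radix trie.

Trace insertions, counting only characters that open a new branch:
  "11100100" → 8 new (1, 1, 1, 0, 0, 1, 0, 0)
  "1110010001" → prefix "11100100" already present; 2 new (0, 1)
  "110110000" → prefix "11" already present; 7 new (0, 1, 1, 0, 0, 0, 0)
  "1011100" → prefix "1" already present; 6 new (0, 1, 1, 1, 0, 0)
  "10100001000" → prefix "101" already present; 8 new (0, 0, 0, 0, 1, 0, 0, 0)
  "11010010" → prefix "1101" already present; 4 new (0, 0, 1, 0)
  "11010" → prefix "11010" already present; 0 new (none)
  "1110011" → prefix "111001" already present; 1 new (1)
  "111110011" → prefix "111" already present; 6 new (1, 1, 0, 0, 1, 1)
  "1000010" → prefix "10" already present; 5 new (0, 0, 0, 1, 0)
  "111110010" → prefix "11111001" already present; 1 new (0)
  "11001" → prefix "110" already present; 2 new (0, 1)
  "11010101010" → prefix "11010" already present; 6 new (1, 0, 1, 0, 1, 0)
  "1101" → prefix "1101" already present; 0 new (none)
Total nodes = 8 + 2 + 7 + 6 + 8 + 4 + 0 + 1 + 6 + 5 + 1 + 2 + 6 + 0 = 56

56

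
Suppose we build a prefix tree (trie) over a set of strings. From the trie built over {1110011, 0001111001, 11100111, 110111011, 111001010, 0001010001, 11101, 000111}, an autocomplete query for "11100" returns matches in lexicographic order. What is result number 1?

DFS of the "11100" subtree visits, in order: "111001010", "1110011", "11100111"
Position 1: 111001010

111001010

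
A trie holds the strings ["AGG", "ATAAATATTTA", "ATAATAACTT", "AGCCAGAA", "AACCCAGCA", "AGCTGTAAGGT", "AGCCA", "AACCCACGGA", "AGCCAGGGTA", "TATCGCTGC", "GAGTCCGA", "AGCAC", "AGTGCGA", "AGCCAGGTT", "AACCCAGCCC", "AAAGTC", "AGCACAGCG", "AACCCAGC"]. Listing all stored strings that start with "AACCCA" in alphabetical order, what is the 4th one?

Filter for "AACCCA…" and sort: "AACCCACGGA", "AACCCAGC", "AACCCAGCA", "AACCCAGCCC"
Position 4: AACCCAGCCC

AACCCAGCCC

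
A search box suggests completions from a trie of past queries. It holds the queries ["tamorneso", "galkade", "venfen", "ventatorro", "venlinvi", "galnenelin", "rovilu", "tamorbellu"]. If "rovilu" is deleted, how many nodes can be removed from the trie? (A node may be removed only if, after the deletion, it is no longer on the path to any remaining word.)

After clearing the end-marker at "rovilu", prune upward until reaching a node still needed by another word.
No other word shares any prefix with "rovilu", so all 6 of its nodes go.
Nodes removed: 6

6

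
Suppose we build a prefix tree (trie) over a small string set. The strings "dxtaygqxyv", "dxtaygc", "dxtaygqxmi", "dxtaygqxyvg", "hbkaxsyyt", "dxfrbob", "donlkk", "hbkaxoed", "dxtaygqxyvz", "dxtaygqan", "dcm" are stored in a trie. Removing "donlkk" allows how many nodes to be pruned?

After clearing the end-marker at "donlkk", prune upward until reaching a node still needed by another word.
The suffix "onlkk" (5 nodes) is used only by "donlkk"; the node for "d" still has the child "x", so pruning stops there.
Nodes removed: 5

5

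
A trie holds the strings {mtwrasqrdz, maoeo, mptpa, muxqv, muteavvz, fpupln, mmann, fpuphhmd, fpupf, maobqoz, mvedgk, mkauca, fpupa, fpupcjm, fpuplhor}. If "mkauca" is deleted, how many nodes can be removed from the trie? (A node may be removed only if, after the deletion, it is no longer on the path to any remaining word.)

5

After clearing the end-marker at "mkauca", prune upward until reaching a node still needed by another word.
The suffix "kauca" (5 nodes) is used only by "mkauca"; the node for "m" still has the child "t", so pruning stops there.
Nodes removed: 5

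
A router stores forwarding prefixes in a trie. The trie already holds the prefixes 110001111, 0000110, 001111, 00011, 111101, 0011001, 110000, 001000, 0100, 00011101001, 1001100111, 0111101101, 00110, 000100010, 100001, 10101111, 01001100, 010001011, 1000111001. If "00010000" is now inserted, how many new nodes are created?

1

The longest prefix of "00010000" already in the trie is "0001000" (length 7).
New nodes needed: |"00010000"| − 7 = 8 − 7 = 1.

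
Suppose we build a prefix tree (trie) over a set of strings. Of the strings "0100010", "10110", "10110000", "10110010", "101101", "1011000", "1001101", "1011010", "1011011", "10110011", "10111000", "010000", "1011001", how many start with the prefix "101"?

10

Walk to "101"; the words in its subtree are exactly those with that prefix.
Matches: "10110", "1011000", "10110000", "1011001", "10110010", "10110011", "101101", "1011010", "1011011", "10111000"
Count: 10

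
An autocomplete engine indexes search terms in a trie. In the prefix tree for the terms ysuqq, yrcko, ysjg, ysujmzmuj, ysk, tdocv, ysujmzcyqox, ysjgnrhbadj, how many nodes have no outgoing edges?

7

A leaf is a node with no children — equivalently, the end of a word that is not a proper prefix of any other stored word.
Those words: "tdocv", "yrcko", "ysjgnrhbadj", "ysk", "ysujmzcyqox", "ysujmzmuj", "ysuqq"
Leaf count: 7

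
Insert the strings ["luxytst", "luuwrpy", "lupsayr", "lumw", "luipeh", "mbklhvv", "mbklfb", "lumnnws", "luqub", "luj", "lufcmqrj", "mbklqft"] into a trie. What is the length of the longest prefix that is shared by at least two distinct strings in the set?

4

Equivalently: take the maximum, over all pairs, of their longest common prefix length.
"mbklfb" and "mbklhvv" agree on "mbkl" (4 characters) before diverging; nothing deeper is shared.
Longest shared-prefix length: 4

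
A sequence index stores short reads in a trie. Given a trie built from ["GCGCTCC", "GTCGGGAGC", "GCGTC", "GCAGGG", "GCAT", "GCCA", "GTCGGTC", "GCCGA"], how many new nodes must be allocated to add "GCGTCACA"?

Walking "GCGTCACA" from the root, the first 5 characters ("GCGTC") follow existing edges; "A" is the first miss.
New nodes needed: |"GCGTCACA"| − 5 = 8 − 5 = 3.

3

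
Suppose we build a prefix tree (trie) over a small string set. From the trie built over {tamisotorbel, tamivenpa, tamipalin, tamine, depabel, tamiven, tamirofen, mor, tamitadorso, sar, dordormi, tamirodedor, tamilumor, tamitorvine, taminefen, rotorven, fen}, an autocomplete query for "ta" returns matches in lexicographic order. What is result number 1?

tamilumor

Words with prefix "ta", in lexicographic order: "tamilumor", "tamine", "taminefen", "tamipalin", "tamirodedor", "tamirofen", "tamisotorbel", "tamitadorso", "tamitorvine", "tamiven", "tamivenpa"
Position 1: tamilumor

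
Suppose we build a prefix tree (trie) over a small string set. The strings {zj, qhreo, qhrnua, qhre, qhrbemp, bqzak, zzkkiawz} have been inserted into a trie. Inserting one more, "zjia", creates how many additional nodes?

2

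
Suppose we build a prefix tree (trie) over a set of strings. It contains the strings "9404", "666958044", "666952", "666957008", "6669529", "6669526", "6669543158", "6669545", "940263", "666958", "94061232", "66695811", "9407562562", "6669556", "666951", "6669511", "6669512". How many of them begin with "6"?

13

Walk to "6"; the words in its subtree are exactly those with that prefix.
Matches: "666951", "6669511", "6669512", "666952", "6669526", "6669529", "6669543158", "6669545", "6669556", "666957008", "666958", "666958044", "66695811"
Count: 13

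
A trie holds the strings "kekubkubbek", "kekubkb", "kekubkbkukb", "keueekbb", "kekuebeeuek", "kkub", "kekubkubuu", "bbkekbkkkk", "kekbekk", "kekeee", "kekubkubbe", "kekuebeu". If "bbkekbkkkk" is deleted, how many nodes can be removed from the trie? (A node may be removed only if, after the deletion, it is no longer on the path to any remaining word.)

10

Walk "bbkekbkkkk" from the leaf back toward the root, removing each node that no remaining word uses.
No other word shares any prefix with "bbkekbkkkk", so all 10 of its nodes go.
Nodes removed: 10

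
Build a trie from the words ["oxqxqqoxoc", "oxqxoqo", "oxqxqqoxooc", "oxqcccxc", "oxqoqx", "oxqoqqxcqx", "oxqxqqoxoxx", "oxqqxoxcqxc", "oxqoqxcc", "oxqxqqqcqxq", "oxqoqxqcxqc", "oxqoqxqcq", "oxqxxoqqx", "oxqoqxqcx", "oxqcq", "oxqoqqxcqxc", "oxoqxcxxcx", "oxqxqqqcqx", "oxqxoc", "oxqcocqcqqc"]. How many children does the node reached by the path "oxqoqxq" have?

Follow the path "oxqoqxq" to its node, then look at its outgoing edges.
Characters that immediately follow "oxqoqxq" among the stored strings: {c}.
That node has 1 child edge.

1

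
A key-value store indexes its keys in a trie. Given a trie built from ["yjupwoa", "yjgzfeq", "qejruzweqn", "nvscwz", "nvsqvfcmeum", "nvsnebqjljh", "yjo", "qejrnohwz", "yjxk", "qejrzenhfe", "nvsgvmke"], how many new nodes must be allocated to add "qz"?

1

The longest prefix of "qz" already in the trie is "q" (length 1).
Each of the 1 remaining characters creates one node.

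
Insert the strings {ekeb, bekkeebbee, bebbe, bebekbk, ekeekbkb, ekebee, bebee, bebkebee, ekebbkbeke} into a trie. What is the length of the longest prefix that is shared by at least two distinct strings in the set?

4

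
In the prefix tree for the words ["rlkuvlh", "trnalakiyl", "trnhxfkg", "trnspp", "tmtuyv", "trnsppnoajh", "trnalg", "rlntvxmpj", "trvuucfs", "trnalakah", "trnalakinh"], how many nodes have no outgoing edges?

Leaves are exactly the stored words that no other stored word extends.
Those words: "rlkuvlh", "rlntvxmpj", "tmtuyv", "trnalakah", "trnalakinh", "trnalakiyl", "trnalg", "trnhxfkg", "trnsppnoajh", "trvuucfs"
Leaf count: 10

10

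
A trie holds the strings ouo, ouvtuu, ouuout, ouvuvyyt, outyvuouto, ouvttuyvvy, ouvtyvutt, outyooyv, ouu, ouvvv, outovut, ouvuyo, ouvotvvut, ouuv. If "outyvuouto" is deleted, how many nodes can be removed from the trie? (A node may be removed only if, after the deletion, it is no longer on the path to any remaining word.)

6

Walk "outyvuouto" from the leaf back toward the root, removing each node that no remaining word uses.
The suffix "vuouto" (6 nodes) is used only by "outyvuouto"; the node for "outy" still has the child "o", so pruning stops there.
Nodes removed: 6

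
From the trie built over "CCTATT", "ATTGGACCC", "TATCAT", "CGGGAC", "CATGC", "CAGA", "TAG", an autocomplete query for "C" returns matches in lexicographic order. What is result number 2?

Words with prefix "C", in lexicographic order: "CAGA", "CATGC", "CCTATT", "CGGGAC"
The 2nd is CATGC.

CATGC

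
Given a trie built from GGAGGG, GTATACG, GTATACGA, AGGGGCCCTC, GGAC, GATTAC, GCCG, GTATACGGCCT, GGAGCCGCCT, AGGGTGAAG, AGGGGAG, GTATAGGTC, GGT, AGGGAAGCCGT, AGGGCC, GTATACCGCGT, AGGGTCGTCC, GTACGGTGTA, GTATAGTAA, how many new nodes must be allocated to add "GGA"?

0

"GGA" is already a full path in the trie; only an end-marker is added.
No new nodes are needed: 0.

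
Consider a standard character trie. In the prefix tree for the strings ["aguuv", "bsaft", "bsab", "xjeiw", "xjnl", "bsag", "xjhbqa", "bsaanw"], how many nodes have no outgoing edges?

8

A leaf is a node with no children — equivalently, the end of a word that is not a proper prefix of any other stored word.
Those words: "aguuv", "bsaanw", "bsab", "bsaft", "bsag", "xjeiw", "xjhbqa", "xjnl"
Leaf count: 8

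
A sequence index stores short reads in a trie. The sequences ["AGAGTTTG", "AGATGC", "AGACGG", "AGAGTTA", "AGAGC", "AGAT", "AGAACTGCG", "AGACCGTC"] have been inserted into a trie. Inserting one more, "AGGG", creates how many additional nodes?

Walking "AGGG" from the root, the first 2 characters ("AG") follow existing edges; "G" is the first miss.
Each of the 2 remaining characters creates one node.

2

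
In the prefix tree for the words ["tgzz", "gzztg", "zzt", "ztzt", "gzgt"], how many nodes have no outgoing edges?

Leaves are exactly the stored words that no other stored word extends.
Those words: "gzgt", "gzztg", "tgzz", "ztzt", "zzt"
Leaf count: 5

5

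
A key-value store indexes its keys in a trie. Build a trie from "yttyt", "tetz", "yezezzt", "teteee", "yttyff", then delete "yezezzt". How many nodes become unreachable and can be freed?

A node on "yezezzt"'s path can go only if nothing else ends at it or branches off below it.
The suffix "ezezzt" (6 nodes) is used only by "yezezzt"; the node for "y" still has the child "t", so pruning stops there.
Nodes removed: 6

6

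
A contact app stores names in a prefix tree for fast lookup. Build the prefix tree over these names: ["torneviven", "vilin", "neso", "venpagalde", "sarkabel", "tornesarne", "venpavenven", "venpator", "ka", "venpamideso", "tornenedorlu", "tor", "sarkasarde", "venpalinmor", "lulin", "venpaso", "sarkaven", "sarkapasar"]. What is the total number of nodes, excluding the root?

Trace insertions, counting only characters that open a new branch:
  "torneviven" → 10 new (t, o, r, n, e, v, i, v, e, n)
  "vilin" → 5 new (v, i, l, i, n)
  "neso" → 4 new (n, e, s, o)
  "venpagalde" → prefix "v" already present; 9 new (e, n, p, a, g, a, l, d, e)
  "sarkabel" → 8 new (s, a, r, k, a, b, e, l)
  "tornesarne" → prefix "torne" already present; 5 new (s, a, r, n, e)
  "venpavenven" → prefix "venpa" already present; 6 new (v, e, n, v, e, n)
  "venpator" → prefix "venpa" already present; 3 new (t, o, r)
  "ka" → 2 new (k, a)
  "venpamideso" → prefix "venpa" already present; 6 new (m, i, d, e, s, o)
  "tornenedorlu" → prefix "torne" already present; 7 new (n, e, d, o, r, l, u)
  "tor" → prefix "tor" already present; 0 new (none)
  "sarkasarde" → prefix "sarka" already present; 5 new (s, a, r, d, e)
  "venpalinmor" → prefix "venpa" already present; 6 new (l, i, n, m, o, r)
  "lulin" → 5 new (l, u, l, i, n)
  "venpaso" → prefix "venpa" already present; 2 new (s, o)
  "sarkaven" → prefix "sarka" already present; 3 new (v, e, n)
  "sarkapasar" → prefix "sarka" already present; 5 new (p, a, s, a, r)
Total nodes = 10 + 5 + 4 + 9 + 8 + 5 + 6 + 3 + 2 + 6 + 7 + 0 + 5 + 6 + 5 + 2 + 3 + 5 = 91

91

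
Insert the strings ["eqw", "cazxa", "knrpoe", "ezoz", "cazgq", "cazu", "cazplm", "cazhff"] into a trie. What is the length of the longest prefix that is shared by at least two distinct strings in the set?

3

The deepest shared node is where two words last agree before diverging.
e.g. "cazgq" and "cazhff" share the prefix "caz" of length 3; no pair shares a longer one.
Longest shared-prefix length: 3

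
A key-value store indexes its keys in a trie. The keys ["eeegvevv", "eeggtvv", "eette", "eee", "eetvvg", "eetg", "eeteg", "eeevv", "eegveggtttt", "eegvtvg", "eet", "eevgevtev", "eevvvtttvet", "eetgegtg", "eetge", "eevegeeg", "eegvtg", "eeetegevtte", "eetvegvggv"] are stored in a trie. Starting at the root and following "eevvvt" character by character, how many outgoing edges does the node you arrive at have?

Walk "eevvvt" from the root, arriving at one node.
Characters that immediately follow "eevvvt" among the stored strings: {t}.
That node has 1 child edge.

1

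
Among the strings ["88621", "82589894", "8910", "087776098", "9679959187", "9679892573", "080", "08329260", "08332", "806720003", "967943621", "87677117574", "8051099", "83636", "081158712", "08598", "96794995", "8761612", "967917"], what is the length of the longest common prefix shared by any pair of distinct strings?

5

Look for the deepest trie node that still has at least two words in its subtree.
e.g. "967943621" and "96794995" share the prefix "96794" of length 5; no pair shares a longer one.
Longest shared-prefix length: 5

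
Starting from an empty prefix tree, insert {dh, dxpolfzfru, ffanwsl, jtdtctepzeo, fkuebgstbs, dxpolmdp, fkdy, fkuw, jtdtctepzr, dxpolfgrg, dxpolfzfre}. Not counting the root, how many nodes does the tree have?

Insert word by word; a character creates a node only if that edge doesn't already exist:
  "dh" → 2 new (d, h)
  "dxpolfzfru" → prefix "d" already present; 9 new (x, p, o, l, f, z, f, r, u)
  "ffanwsl" → 7 new (f, f, a, n, w, s, l)
  "jtdtctepzeo" → 11 new (j, t, d, t, c, t, e, p, z, e, o)
  "fkuebgstbs" → prefix "f" already present; 9 new (k, u, e, b, g, s, t, b, s)
  "dxpolmdp" → prefix "dxpol" already present; 3 new (m, d, p)
  "fkdy" → prefix "fk" already present; 2 new (d, y)
  "fkuw" → prefix "fku" already present; 1 new (w)
  "jtdtctepzr" → prefix "jtdtctepz" already present; 1 new (r)
  "dxpolfgrg" → prefix "dxpolf" already present; 3 new (g, r, g)
  "dxpolfzfre" → prefix "dxpolfzfr" already present; 1 new (e)
Total nodes = 2 + 9 + 7 + 11 + 9 + 3 + 2 + 1 + 1 + 3 + 1 = 49

49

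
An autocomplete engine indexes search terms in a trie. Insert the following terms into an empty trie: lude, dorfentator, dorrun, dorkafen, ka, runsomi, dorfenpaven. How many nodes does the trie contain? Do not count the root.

Count nodes per top-level branch (shared prefixes stored once):
  'd'-branch (dorfenpaven, dorfentator, dorkafen, dorrun): 24 nodes
  'k'-branch (ka): 2 nodes
  'l'-branch (lude): 4 nodes
  'r'-branch (runsomi): 7 nodes
Sum: 37

37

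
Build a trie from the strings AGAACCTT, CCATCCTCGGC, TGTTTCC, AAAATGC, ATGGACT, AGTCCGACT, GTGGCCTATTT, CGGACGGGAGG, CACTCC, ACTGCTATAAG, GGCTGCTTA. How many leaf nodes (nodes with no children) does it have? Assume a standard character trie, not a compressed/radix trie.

A leaf is a node with no children — equivalently, the end of a word that is not a proper prefix of any other stored word.
Those words: "AAAATGC", "ACTGCTATAAG", "AGAACCTT", "AGTCCGACT", "ATGGACT", "CACTCC", "CCATCCTCGGC", "CGGACGGGAGG", "GGCTGCTTA", "GTGGCCTATTT", "TGTTTCC"
Leaf count: 11

11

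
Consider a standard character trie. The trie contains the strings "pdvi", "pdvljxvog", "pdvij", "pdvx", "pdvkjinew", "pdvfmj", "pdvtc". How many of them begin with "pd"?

Traverse to the node for "pd", then collect every word in that subtree.
Matches: "pdvfmj", "pdvi", "pdvij", "pdvkjinew", "pdvljxvog", "pdvtc", "pdvx"
Count: 7

7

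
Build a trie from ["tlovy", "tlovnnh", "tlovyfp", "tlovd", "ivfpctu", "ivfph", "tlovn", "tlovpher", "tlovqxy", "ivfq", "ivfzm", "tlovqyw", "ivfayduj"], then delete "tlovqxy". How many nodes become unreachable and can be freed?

A node on "tlovqxy"'s path can go only if nothing else ends at it or branches off below it.
The suffix "xy" (2 nodes) is used only by "tlovqxy"; the node for "tlovq" still has the child "y", so pruning stops there.
Nodes removed: 2

2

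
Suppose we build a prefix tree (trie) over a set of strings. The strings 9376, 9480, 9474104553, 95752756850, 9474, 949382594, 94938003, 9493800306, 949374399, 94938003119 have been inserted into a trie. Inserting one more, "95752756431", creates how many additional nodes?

3

"95752756" is already a path in the trie; the remaining "431" must be added.
New nodes needed: |"95752756431"| − 8 = 11 − 8 = 3.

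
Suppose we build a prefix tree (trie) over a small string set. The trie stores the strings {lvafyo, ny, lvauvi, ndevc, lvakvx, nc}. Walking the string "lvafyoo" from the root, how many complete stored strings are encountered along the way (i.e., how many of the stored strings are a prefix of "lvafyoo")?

Walk "lvafyoo" from the root; an end-of-word marker is hit whenever a stored word is a prefix of "lvafyoo".
Prefixes of the query that are stored words: "lvafyo"
Count: 1

1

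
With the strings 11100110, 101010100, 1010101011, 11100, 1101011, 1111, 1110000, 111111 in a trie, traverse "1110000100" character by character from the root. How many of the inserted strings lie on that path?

Traverse "1110000100" character by character; count nodes along the way that are marked as word ends.
Prefixes of the query that are stored words: "11100", "1110000"
Count: 2

2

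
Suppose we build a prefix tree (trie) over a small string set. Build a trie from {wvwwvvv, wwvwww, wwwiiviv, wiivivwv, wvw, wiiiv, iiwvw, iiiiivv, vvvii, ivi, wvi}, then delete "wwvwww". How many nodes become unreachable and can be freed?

After clearing the end-marker at "wwvwww", prune upward until reaching a node still needed by another word.
The suffix "vwww" (4 nodes) is used only by "wwvwww"; the node for "ww" still has the child "w", so pruning stops there.
Nodes removed: 4

4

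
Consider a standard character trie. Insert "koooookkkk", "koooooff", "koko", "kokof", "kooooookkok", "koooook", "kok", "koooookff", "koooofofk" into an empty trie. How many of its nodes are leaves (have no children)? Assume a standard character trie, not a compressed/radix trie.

Leaves are exactly the stored words that no other stored word extends.
Those words: "kokof", "koooofofk", "koooooff", "koooookff", "koooookkkk", "kooooookkok"
Leaf count: 6

6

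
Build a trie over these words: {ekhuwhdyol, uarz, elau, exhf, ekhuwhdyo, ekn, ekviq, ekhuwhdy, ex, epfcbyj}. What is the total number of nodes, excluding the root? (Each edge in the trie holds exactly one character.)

Trie structure (* marks end of a word):
(root)
├─ e
│  ├─ k
│  │  ├─ h
│  │  │  └─ u
│  │  │     └─ w
│  │  │        └─ h
│  │  │           └─ d
│  │  │              └─ y *
│  │  │                 └─ o *
│  │  │                    └─ l *
│  │  ├─ n *
│  │  └─ v
│  │     └─ i
│  │        └─ q *
│  ├─ l
│  │  └─ a
│  │     └─ u *
│  ├─ p
│  │  └─ f
│  │     └─ c
│  │        └─ b
│  │           └─ y
│  │              └─ j *
│  └─ x *
│     └─ h
│        └─ f *
└─ u
   └─ a
      └─ r
         └─ z *
Counting every labelled node above: 30.

30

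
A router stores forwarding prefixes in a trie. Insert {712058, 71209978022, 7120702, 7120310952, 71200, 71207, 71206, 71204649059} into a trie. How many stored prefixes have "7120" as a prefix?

8

Walk to "7120"; the words in its subtree are exactly those with that prefix.
Words under "7120": 71200, 7120310952, 71204649059, 712058, 71206, 71207, 7120702, 71209978022
Count: 8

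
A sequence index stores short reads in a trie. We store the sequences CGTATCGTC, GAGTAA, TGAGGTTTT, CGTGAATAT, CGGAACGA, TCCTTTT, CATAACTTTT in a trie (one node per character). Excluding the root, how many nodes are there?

51

Insert word by word; a character creates a node only if that edge doesn't already exist:
  "CGTATCGTC" → 9 new (C, G, T, A, T, C, G, T, C)
  "GAGTAA" → 6 new (G, A, G, T, A, A)
  "TGAGGTTTT" → 9 new (T, G, A, G, G, T, T, T, T)
  "CGTGAATAT" → prefix "CGT" already present; 6 new (G, A, A, T, A, T)
  "CGGAACGA" → prefix "CG" already present; 6 new (G, A, A, C, G, A)
  "TCCTTTT" → prefix "T" already present; 6 new (C, C, T, T, T, T)
  "CATAACTTTT" → prefix "C" already present; 9 new (A, T, A, A, C, T, T, T, T)
Total nodes = 9 + 6 + 9 + 6 + 6 + 6 + 9 = 51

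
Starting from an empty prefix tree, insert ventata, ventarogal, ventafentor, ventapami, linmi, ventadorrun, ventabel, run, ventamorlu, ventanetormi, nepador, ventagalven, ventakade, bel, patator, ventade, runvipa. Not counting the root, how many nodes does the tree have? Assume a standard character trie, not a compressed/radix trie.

83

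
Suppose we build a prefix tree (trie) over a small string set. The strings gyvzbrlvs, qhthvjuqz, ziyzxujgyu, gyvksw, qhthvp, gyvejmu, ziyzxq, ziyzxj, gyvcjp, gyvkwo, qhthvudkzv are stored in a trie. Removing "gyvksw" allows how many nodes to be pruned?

A node on "gyvksw"'s path can go only if nothing else ends at it or branches off below it.
The suffix "sw" (2 nodes) is used only by "gyvksw"; the node for "gyvk" still has the child "w", so pruning stops there.
Nodes removed: 2

2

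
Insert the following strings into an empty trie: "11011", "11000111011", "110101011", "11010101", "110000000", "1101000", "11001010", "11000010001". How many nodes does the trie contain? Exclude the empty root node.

Insert word by word; a character creates a node only if that edge doesn't already exist:
  "11011" → 5 new (1, 1, 0, 1, 1)
  "11000111011" → prefix "110" already present; 8 new (0, 0, 1, 1, 1, 0, 1, 1)
  "110101011" → prefix "1101" already present; 5 new (0, 1, 0, 1, 1)
  "11010101" → prefix "11010101" already present; 0 new (none)
  "110000000" → prefix "11000" already present; 4 new (0, 0, 0, 0)
  "1101000" → prefix "11010" already present; 2 new (0, 0)
  "11001010" → prefix "1100" already present; 4 new (1, 0, 1, 0)
  "11000010001" → prefix "110000" already present; 5 new (1, 0, 0, 0, 1)
Total nodes = 5 + 8 + 5 + 0 + 4 + 2 + 4 + 5 = 33

33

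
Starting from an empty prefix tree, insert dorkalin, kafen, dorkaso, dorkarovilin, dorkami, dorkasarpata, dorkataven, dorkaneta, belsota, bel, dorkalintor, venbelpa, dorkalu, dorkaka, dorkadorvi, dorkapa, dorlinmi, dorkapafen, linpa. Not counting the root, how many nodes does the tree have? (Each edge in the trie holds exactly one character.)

80

Count nodes per top-level branch (shared prefixes stored once):
  'b'-branch (bel, belsota): 7 nodes
  'd'-branch (dorkadorvi, dorkaka, dorkalin, dorkalintor, dorkalu, dorkami, dorkaneta, dorkapa, dorkapafen, dorkarovilin, dorkasarpata, dorkaso, dorkataven, dorlinmi): 55 nodes
  'k'-branch (kafen): 5 nodes
  'l'-branch (linpa): 5 nodes
  'v'-branch (venbelpa): 8 nodes
Sum: 80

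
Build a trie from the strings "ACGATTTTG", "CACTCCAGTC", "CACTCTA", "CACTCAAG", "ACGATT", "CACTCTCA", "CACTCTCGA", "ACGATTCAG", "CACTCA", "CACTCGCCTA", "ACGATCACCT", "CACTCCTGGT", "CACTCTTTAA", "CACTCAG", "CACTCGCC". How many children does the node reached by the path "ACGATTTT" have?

1

The children of the "ACGATTTT" node are the distinct next characters among strings starting with "ACGATTTT".
Distinct next characters after "ACGATTTT": G.
That node has 1 child edge.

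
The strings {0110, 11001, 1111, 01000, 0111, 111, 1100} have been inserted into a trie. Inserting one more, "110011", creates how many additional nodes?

1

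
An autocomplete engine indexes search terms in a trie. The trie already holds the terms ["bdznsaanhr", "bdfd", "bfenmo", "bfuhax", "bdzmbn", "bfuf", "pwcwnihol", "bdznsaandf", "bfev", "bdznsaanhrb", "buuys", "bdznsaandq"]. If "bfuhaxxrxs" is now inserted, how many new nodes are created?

4

The longest prefix of "bfuhaxxrxs" already in the trie is "bfuhax" (length 6).
So 10 − 6 = 4 new nodes.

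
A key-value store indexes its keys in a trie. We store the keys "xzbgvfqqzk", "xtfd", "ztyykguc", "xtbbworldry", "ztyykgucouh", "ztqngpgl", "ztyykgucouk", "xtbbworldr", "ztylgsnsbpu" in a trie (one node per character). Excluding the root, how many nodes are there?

48

Insert word by word; a character creates a node only if that edge doesn't already exist:
  "xzbgvfqqzk" → 10 new (x, z, b, g, v, f, q, q, z, k)
  "xtfd" → prefix "x" already present; 3 new (t, f, d)
  "ztyykguc" → 8 new (z, t, y, y, k, g, u, c)
  "xtbbworldry" → prefix "xt" already present; 9 new (b, b, w, o, r, l, d, r, y)
  "ztyykgucouh" → prefix "ztyykguc" already present; 3 new (o, u, h)
  "ztqngpgl" → prefix "zt" already present; 6 new (q, n, g, p, g, l)
  "ztyykgucouk" → prefix "ztyykgucou" already present; 1 new (k)
  "xtbbworldr" → prefix "xtbbworldr" already present; 0 new (none)
  "ztylgsnsbpu" → prefix "zty" already present; 8 new (l, g, s, n, s, b, p, u)
Total nodes = 10 + 3 + 8 + 9 + 3 + 6 + 1 + 0 + 8 = 48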